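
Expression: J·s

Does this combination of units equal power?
No

The expression J·s has dimensions [L^2 M T^-1], but power has dimensions [L^2 M T^-3].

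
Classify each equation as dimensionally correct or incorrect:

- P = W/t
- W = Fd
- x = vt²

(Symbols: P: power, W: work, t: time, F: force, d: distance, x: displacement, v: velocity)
Dimensionally correct: P = W/t, W = Fd
Dimensionally incorrect: x = vt²
Ordered (correct first, then incorrect): P = W/t, W = Fd, x = vt²

- P = W/t: LHS [L^2 M T^-3], RHS [L^2 M T^-3] → correct ✓
- W = Fd: LHS [L^2 M T^-2], RHS [L^2 M T^-2] → correct ✓
- x = vt²: LHS [L], RHS [L T] → incorrect ✗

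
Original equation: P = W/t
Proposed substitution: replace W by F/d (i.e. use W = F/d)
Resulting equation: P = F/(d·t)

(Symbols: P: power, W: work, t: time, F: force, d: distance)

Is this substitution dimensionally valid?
No

[W] = [L^2 M T^-2] and [F/d] = [M T^-2]. These differ, so the substitution replaces a quantity by one of different dimensions and the result P = F/(d·t) has LHS [L^2 M T^-3] vs RHS [M T^-3] — inconsistent.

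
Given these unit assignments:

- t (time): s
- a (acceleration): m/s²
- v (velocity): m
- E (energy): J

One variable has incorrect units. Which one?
v

The variable v (velocity) should have units m/s, not m.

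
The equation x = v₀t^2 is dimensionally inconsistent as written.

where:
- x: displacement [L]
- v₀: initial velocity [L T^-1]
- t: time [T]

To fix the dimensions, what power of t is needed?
The exponent of t should be 1: x = v₀t

The LHS x has dimensions [L]; t has dimensions [T].
As written, the RHS v₀t^2 (exponent 2 on t) has dimensions [L T], which does not match.
With exponent 1, the RHS v₀t has dimensions [L], matching the LHS.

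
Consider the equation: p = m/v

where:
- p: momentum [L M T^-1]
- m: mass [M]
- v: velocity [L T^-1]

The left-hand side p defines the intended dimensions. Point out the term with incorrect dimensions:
The right-hand side term m/v

p has dimensions [L M T^-1], but m/v has dimensions [L^-1 M T], so the term m/v is dimensionally wrong for p.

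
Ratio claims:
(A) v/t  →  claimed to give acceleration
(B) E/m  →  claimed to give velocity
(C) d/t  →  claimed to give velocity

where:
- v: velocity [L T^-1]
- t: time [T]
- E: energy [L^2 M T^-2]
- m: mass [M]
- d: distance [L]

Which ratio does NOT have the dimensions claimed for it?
(B) E/m does not give velocity

(A) v/t: [L T^-2] = acceleration [L T^-2] ✓
(B) E/m: [L^2 T^-2] ≠ velocity [L T^-1] ✗
(C) d/t: [L T^-1] = velocity [L T^-1] ✓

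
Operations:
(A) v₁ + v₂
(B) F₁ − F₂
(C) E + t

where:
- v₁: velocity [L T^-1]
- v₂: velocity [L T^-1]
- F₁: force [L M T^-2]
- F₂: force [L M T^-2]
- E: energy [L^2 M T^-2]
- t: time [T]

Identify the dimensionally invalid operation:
(C) E + t

(A) v₁ + v₂: v₁ [L T^-1] and v₂ [L T^-1] — same dimensions ✓
(B) F₁ − F₂: F₁ [L M T^-2] and F₂ [L M T^-2] — same dimensions ✓
(C) E + t: E [L^2 M T^-2] and t [T] — different dimensions cannot be added/subtracted ✗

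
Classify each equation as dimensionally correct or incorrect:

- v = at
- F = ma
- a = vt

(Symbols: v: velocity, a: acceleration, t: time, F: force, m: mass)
Dimensionally correct: v = at, F = ma
Dimensionally incorrect: a = vt
Ordered (correct first, then incorrect): v = at, F = ma, a = vt

- v = at: LHS [L T^-1], RHS [L T^-1] → correct ✓
- F = ma: LHS [L M T^-2], RHS [L M T^-2] → correct ✓
- a = vt: LHS [L T^-2], RHS [L] → incorrect ✗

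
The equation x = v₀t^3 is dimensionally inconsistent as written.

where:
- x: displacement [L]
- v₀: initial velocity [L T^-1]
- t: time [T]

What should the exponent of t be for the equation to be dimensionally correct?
The exponent of t should be 1: x = v₀t

The LHS x has dimensions [L]; t has dimensions [T].
As written, the RHS v₀t^3 (exponent 3 on t) has dimensions [L T^2], which does not match.
With exponent 1, the RHS v₀t has dimensions [L], matching the LHS.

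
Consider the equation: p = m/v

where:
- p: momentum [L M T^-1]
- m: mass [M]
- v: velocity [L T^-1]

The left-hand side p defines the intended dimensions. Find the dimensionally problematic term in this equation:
The right-hand side term m/v

p has dimensions [L M T^-1], but m/v has dimensions [L^-1 M T], so the term m/v is dimensionally wrong for p.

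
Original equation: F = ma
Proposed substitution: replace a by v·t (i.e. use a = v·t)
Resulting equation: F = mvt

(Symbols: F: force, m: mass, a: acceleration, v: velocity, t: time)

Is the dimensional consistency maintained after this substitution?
No

[a] = [L T^-2] and [v·t] = [L]. These differ, so the substitution replaces a quantity by one of different dimensions and the result F = mvt has LHS [L M T^-2] vs RHS [L M] — inconsistent.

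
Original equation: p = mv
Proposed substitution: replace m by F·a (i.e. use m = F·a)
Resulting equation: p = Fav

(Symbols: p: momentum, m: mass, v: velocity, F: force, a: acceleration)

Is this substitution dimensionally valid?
No

[m] = [M] and [F·a] = [L^2 M T^-4]. These differ, so the substitution replaces a quantity by one of different dimensions and the result p = Fav has LHS [L M T^-1] vs RHS [L^3 M T^-5] — inconsistent.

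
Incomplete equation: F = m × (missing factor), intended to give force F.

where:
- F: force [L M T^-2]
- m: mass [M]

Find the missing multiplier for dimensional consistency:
a (acceleration), dimensions [L T^-2]

F has dimensions [L M T^-2] and m has dimensions [M].
The missing factor must have dimensions [L M T^-2] / [M] = [L T^-2], i.e. acceleration (a).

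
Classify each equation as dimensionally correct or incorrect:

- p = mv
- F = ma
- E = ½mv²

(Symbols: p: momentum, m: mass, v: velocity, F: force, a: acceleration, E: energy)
Dimensionally correct: p = mv, F = ma, E = ½mv²
Dimensionally incorrect: none
Ordered (correct first, then incorrect): p = mv, F = ma, E = ½mv²

- p = mv: LHS [L M T^-1], RHS [L M T^-1] → correct ✓
- F = ma: LHS [L M T^-2], RHS [L M T^-2] → correct ✓
- E = ½mv²: LHS [L^2 M T^-2], RHS [L^2 M T^-2] → correct ✓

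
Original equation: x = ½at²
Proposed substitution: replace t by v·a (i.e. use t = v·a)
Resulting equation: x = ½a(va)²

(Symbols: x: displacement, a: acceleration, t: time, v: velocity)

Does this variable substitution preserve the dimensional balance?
No

[t] = [T] and [v·a] = [L^2 T^-3]. These differ, so the substitution replaces a quantity by one of different dimensions and the result x = ½a(va)² has LHS [L] vs RHS [L^5 T^-8] — inconsistent.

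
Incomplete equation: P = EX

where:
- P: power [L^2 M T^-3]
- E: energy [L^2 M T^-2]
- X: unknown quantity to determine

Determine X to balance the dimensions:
X = f (inverse time / frequency (1/t)), dimensions [T^-1]

P has dimensions [L^2 M T^-3]; the rest of the RHS (E) has dimensions [L^2 M T^-2].
So X must have dimensions [T^-1] — X = f (inverse time / frequency (1/t)).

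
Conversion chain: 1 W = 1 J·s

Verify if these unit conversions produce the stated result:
The chain is incorrect (it contains an error).

Incorrect: Watt is J/s, not J·s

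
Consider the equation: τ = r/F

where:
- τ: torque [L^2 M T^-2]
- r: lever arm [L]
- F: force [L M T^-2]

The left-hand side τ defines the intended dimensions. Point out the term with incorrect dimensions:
The right-hand side term r/F

τ has dimensions [L^2 M T^-2], but r/F has dimensions [M^-1 T^2], so the term r/F is dimensionally wrong for τ.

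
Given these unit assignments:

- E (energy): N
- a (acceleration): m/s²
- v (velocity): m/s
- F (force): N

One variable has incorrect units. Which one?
E

The variable E (energy) should have units J, not N.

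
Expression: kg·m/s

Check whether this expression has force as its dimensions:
No

The expression kg·m/s has dimensions [L M T^-1], but force has dimensions [L M T^-2].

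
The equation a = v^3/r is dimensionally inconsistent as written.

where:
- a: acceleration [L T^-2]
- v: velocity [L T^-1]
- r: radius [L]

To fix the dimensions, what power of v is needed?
The exponent of v should be 2: a = v^2/r

The LHS a has dimensions [L T^-2]; v has dimensions [L T^-1].
As written, the RHS v^3/r (exponent 3 on v) has dimensions [L^2 T^-3], which does not match.
With exponent 2, the RHS v^2/r has dimensions [L T^-2], matching the LHS.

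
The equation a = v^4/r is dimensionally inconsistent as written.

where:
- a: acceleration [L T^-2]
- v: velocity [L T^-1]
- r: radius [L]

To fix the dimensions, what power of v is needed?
The exponent of v should be 2: a = v^2/r

The LHS a has dimensions [L T^-2]; v has dimensions [L T^-1].
As written, the RHS v^4/r (exponent 4 on v) has dimensions [L^3 T^-4], which does not match.
With exponent 2, the RHS v^2/r has dimensions [L T^-2], matching the LHS.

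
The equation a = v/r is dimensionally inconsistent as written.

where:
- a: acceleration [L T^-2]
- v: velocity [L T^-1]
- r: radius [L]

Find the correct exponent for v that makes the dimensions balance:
The exponent of v should be 2: a = v^2/r

The LHS a has dimensions [L T^-2]; v has dimensions [L T^-1].
As written, the RHS v/r (exponent 1 on v) has dimensions [T^-1], which does not match.
With exponent 2, the RHS v^2/r has dimensions [L T^-2], matching the LHS.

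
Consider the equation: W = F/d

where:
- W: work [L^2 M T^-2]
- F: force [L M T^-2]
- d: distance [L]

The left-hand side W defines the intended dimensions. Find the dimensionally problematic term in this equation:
The right-hand side term F/d

W has dimensions [L^2 M T^-2], but F/d has dimensions [M T^-2], so the term F/d is dimensionally wrong for W.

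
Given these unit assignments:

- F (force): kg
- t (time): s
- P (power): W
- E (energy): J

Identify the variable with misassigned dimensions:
F

The variable F (force) should have units N, not kg.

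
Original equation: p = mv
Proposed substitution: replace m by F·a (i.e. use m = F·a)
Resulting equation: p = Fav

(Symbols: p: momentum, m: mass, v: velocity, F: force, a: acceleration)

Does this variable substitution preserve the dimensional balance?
No

[m] = [M] and [F·a] = [L^2 M T^-4]. These differ, so the substitution replaces a quantity by one of different dimensions and the result p = Fav has LHS [L M T^-1] vs RHS [L^3 M T^-5] — inconsistent.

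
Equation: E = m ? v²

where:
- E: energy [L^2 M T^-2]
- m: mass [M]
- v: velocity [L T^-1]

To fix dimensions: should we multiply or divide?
multiplication (×): E = m × v²

E [L^2 M T^-2]; m [M]; v² [L^2 T^-2].
m × v² → [L^2 M T^-2] ✓
m ÷ v² → [L^-2 M T^2] ✗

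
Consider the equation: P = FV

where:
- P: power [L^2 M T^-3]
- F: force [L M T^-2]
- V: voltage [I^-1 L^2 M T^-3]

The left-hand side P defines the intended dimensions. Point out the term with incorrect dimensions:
The right-hand side term FV

P has dimensions [L^2 M T^-3], but FV has dimensions [I^-1 L^3 M^2 T^-5], so the term FV is dimensionally wrong for P.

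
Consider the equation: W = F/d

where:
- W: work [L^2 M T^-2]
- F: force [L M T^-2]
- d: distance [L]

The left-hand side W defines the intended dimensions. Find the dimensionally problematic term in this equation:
The right-hand side term F/d

W has dimensions [L^2 M T^-2], but F/d has dimensions [M T^-2], so the term F/d is dimensionally wrong for W.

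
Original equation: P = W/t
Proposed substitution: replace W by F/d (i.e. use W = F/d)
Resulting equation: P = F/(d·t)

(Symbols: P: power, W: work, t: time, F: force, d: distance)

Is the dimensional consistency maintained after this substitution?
No

[W] = [L^2 M T^-2] and [F/d] = [M T^-2]. These differ, so the substitution replaces a quantity by one of different dimensions and the result P = F/(d·t) has LHS [L^2 M T^-3] vs RHS [M T^-3] — inconsistent.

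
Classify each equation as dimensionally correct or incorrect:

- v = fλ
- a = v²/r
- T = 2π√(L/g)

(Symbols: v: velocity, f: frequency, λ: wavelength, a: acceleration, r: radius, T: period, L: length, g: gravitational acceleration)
Dimensionally correct: v = fλ, a = v²/r, T = 2π√(L/g)
Dimensionally incorrect: none
Ordered (correct first, then incorrect): v = fλ, a = v²/r, T = 2π√(L/g)

- v = fλ: LHS [L T^-1], RHS [L T^-1] → correct ✓
- a = v²/r: LHS [L T^-2], RHS [L T^-2] → correct ✓
- T = 2π√(L/g): LHS [T], RHS [T] → correct ✓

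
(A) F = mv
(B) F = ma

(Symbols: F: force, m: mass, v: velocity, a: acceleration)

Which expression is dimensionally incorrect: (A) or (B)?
(A)

(A) F = mv: LHS [L M T^-2], RHS [L M T^-1] ✗
(B) F = ma: LHS [L M T^-2], RHS [L M T^-2] ✓

Expression (A) F = mv is dimensionally incorrect.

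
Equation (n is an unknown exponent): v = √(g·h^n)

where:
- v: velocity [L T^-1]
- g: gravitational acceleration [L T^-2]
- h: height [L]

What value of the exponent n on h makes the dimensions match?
n = 1

v has dimensions [L T^-1]; h has dimensions [L].
With n = 1: √(g·h^1) has dimensions [L T^-1], matching the LHS ✓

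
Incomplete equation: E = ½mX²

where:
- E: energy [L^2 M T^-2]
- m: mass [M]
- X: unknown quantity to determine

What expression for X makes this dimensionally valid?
X = v (velocity), dimensions [L T^-1]

E has dimensions [L^2 M T^-2]; the rest of the RHS (½m) has dimensions [M].
So X² must have dimensions [L^2 T^-2], i.e. X has dimensions [L T^-1] — X = v (velocity).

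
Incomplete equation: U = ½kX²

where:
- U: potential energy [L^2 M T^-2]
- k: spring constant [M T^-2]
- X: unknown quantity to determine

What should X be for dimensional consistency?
X = x (displacement), dimensions [L]

U has dimensions [L^2 M T^-2]; the rest of the RHS (½k) has dimensions [M T^-2].
So X² must have dimensions [L^2], i.e. X has dimensions [L] — X = x (displacement).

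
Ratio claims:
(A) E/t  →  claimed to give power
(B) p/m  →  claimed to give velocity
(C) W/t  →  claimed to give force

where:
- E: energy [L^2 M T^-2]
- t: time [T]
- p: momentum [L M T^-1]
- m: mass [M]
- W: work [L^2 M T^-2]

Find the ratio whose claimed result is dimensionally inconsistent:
(C) W/t does not give force

(A) E/t: [L^2 M T^-3] = power [L^2 M T^-3] ✓
(B) p/m: [L T^-1] = velocity [L T^-1] ✓
(C) W/t: [L^2 M T^-3] ≠ force [L M T^-2] ✗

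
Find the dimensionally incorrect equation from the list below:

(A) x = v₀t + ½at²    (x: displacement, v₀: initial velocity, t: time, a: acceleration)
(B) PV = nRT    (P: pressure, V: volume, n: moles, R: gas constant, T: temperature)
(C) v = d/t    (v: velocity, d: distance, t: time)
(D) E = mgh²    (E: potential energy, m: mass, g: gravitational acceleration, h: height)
(D) E = mgh²

The equation (D) E = mgh² is dimensionally incorrect.

LHS (E): [L^2 M T^-2]
RHS (mgh²): [L^3 M T^-2] ✗

The dimensions do not match. The other three equations balance.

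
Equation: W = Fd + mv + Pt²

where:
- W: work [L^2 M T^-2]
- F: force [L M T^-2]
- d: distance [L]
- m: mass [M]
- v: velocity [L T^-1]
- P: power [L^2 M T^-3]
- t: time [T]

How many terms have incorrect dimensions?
2

LHS W: [L^2 M T^-2]
- Fd: [L^2 M T^-2] ✓
- mv: [L M T^-1] ✗
- Pt²: [L^2 M T^-1] ✗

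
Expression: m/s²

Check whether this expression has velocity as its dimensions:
No

The expression m/s² has dimensions [L T^-2], but velocity has dimensions [L T^-1].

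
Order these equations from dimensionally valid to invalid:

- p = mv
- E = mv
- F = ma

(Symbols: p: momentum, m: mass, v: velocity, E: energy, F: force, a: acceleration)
Dimensionally correct: p = mv, F = ma
Dimensionally incorrect: E = mv
Ordered (correct first, then incorrect): p = mv, F = ma, E = mv

- p = mv: LHS [L M T^-1], RHS [L M T^-1] → correct ✓
- E = mv: LHS [L^2 M T^-2], RHS [L M T^-1] → incorrect ✗
- F = ma: LHS [L M T^-2], RHS [L M T^-2] → correct ✓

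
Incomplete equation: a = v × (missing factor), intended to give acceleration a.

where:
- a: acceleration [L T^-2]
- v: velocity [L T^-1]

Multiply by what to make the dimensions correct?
1/t (inverse time), dimensions [T^-1]

a has dimensions [L T^-2] and v has dimensions [L T^-1].
The missing factor must have dimensions [L T^-2] / [L T^-1] = [T^-1], i.e. inverse time (1/t).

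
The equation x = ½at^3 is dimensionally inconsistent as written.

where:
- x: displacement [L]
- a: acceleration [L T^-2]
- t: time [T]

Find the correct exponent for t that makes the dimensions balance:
The exponent of t should be 2: x = ½at^2

The LHS x has dimensions [L]; t has dimensions [T].
As written, the RHS ½at^3 (exponent 3 on t) has dimensions [L T], which does not match.
With exponent 2, the RHS ½at^2 has dimensions [L], matching the LHS.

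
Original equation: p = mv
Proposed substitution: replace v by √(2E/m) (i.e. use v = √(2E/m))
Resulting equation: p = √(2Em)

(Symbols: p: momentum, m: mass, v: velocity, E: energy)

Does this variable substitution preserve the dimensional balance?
Yes

[v] = [L T^-1] and [√(2E/m)] = [L T^-1]. These match, so the substitution replaces a quantity by one of the same dimensions and the result p = √(2Em) has LHS [L M T^-1] vs RHS [L M T^-1] — still consistent.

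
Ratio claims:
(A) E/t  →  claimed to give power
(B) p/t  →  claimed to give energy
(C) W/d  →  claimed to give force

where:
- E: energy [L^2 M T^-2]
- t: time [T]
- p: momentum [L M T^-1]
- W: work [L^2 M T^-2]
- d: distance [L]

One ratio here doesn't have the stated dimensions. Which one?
(B) p/t does not give energy

(A) E/t: [L^2 M T^-3] = power [L^2 M T^-3] ✓
(B) p/t: [L M T^-2] ≠ energy [L^2 M T^-2] ✗
(C) W/d: [L M T^-2] = force [L M T^-2] ✓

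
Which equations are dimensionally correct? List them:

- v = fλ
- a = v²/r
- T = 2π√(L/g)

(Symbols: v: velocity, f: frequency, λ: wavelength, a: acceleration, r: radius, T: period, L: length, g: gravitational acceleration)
Dimensionally correct: v = fλ, a = v²/r, T = 2π√(L/g)
Dimensionally incorrect: none
Ordered (correct first, then incorrect): v = fλ, a = v²/r, T = 2π√(L/g)

- v = fλ: LHS [L T^-1], RHS [L T^-1] → correct ✓
- a = v²/r: LHS [L T^-2], RHS [L T^-2] → correct ✓
- T = 2π√(L/g): LHS [T], RHS [T] → correct ✓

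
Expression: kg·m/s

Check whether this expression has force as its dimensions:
No

The expression kg·m/s has dimensions [L M T^-1], but force has dimensions [L M T^-2].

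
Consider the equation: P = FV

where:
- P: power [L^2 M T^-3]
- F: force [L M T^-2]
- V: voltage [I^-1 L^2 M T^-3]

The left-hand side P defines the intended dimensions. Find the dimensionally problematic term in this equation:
The right-hand side term FV

P has dimensions [L^2 M T^-3], but FV has dimensions [I^-1 L^3 M^2 T^-5], so the term FV is dimensionally wrong for P.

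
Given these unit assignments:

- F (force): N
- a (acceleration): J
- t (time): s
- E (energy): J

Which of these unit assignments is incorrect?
a

The variable a (acceleration) should have units m/s², not J.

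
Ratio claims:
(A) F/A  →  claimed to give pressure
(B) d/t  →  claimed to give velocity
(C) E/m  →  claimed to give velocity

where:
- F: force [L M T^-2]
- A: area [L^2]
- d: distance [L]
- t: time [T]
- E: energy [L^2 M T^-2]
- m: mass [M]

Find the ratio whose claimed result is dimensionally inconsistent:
(C) E/m does not give velocity

(A) F/A: [L^-1 M T^-2] = pressure [L^-1 M T^-2] ✓
(B) d/t: [L T^-1] = velocity [L T^-1] ✓
(C) E/m: [L^2 T^-2] ≠ velocity [L T^-1] ✗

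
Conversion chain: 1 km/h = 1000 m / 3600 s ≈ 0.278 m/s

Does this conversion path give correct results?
The chain is correct (no errors).

Correct: 1 km = 1000 m, 1 h = 3600 s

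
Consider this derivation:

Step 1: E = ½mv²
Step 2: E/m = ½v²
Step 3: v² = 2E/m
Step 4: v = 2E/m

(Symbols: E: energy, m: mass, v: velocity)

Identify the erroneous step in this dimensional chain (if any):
Step 4

Step 1: E = ½mv² → LHS [L^2 M T^-2], RHS [L^2 M T^-2] ✓
Step 2: E/m = ½v² → LHS [L^2 T^-2], RHS [L^2 T^-2] ✓
Step 3: v² = 2E/m → LHS [L^2 T^-2], RHS [L^2 T^-2] ✓
Step 4: v = 2E/m → LHS [L T^-1], RHS [L^2 T^-2] ✗

The first dimensional inconsistency appears in step 4: v = 2E/m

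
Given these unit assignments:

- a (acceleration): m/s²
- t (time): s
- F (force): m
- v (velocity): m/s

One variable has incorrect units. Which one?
F

The variable F (force) should have units N, not m.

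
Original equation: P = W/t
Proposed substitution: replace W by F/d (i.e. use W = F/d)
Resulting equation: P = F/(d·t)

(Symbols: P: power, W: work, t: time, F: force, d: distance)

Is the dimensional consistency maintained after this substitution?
No

[W] = [L^2 M T^-2] and [F/d] = [M T^-2]. These differ, so the substitution replaces a quantity by one of different dimensions and the result P = F/(d·t) has LHS [L^2 M T^-3] vs RHS [M T^-3] — inconsistent.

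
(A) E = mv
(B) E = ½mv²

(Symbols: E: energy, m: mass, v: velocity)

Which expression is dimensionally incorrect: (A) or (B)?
(A)

(A) E = mv: LHS [L^2 M T^-2], RHS [L M T^-1] ✗
(B) E = ½mv²: LHS [L^2 M T^-2], RHS [L^2 M T^-2] ✓

Expression (A) E = mv is dimensionally incorrect.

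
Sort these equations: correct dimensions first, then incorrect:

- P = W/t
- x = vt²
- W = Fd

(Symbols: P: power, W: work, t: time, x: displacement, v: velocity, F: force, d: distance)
Dimensionally correct: P = W/t, W = Fd
Dimensionally incorrect: x = vt²
Ordered (correct first, then incorrect): P = W/t, W = Fd, x = vt²

- P = W/t: LHS [L^2 M T^-3], RHS [L^2 M T^-3] → correct ✓
- x = vt²: LHS [L], RHS [L T] → incorrect ✗
- W = Fd: LHS [L^2 M T^-2], RHS [L^2 M T^-2] → correct ✓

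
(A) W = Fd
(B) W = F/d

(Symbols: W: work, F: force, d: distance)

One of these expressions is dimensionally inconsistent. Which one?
(B)

(A) W = Fd: LHS [L^2 M T^-2], RHS [L^2 M T^-2] ✓
(B) W = F/d: LHS [L^2 M T^-2], RHS [M T^-2] ✗

Expression (B) W = F/d is dimensionally incorrect.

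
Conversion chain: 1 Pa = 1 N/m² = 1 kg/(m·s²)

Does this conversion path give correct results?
The chain is correct (no errors).

Correct: Pascal is Newton per square meter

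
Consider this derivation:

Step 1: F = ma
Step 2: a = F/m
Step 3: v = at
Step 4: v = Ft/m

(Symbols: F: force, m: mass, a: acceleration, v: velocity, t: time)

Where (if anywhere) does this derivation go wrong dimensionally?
No step introduces an error — all steps are dimensionally consistent.

Step 1: F = ma → LHS [L M T^-2], RHS [L M T^-2] ✓
Step 2: a = F/m → LHS [L T^-2], RHS [L T^-2] ✓
Step 3: v = at → LHS [L T^-1], RHS [L T^-1] ✓
Step 4: v = Ft/m → LHS [L T^-1], RHS [L T^-1] ✓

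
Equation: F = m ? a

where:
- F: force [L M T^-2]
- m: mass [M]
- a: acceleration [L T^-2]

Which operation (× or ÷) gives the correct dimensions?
multiplication (×): F = m × a

F [L M T^-2]; m [M]; a [L T^-2].
m × a → [L M T^-2] ✓
m ÷ a → [L^-1 M T^2] ✗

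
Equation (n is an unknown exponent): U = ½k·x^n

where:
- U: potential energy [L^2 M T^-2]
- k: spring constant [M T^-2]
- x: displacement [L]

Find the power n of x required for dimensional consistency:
n = 2

U has dimensions [L^2 M T^-2]; x has dimensions [L].
The rest of the RHS has dimensions [M T^-2], so x^n must supply [L^2].
With n = 2: ½k·x^2 has dimensions [L^2 M T^-2], matching the LHS ✓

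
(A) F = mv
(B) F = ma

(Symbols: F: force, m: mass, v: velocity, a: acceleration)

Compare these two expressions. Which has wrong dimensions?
(A)

(A) F = mv: LHS [L M T^-2], RHS [L M T^-1] ✗
(B) F = ma: LHS [L M T^-2], RHS [L M T^-2] ✓

Expression (A) F = mv is dimensionally incorrect.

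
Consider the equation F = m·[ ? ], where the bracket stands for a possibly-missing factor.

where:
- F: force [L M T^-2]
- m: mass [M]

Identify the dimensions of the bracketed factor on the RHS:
[L T^-2] — acceleration (e.g. a)

F has dimensions [L M T^-2]; m has dimensions [M].
The bracketed factor must supply [L M T^-2] / [M] = [L T^-2].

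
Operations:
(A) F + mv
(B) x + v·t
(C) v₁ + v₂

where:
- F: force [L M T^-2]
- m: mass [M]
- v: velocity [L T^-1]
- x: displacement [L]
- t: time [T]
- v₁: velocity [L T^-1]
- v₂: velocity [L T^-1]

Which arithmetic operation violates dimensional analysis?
(A) F + mv

(A) F + mv: F [L M T^-2] and mv [L M T^-1] — different dimensions cannot be added/subtracted ✗
(B) x + v·t: x [L] and v·t [L] — same dimensions ✓
(C) v₁ + v₂: v₁ [L T^-1] and v₂ [L T^-1] — same dimensions ✓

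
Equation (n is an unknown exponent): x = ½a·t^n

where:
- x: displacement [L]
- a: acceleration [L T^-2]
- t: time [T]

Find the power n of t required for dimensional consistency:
n = 2

x has dimensions [L]; t has dimensions [T].
The rest of the RHS has dimensions [L T^-2], so t^n must supply [T^2].
With n = 2: ½a·t^2 has dimensions [L], matching the LHS ✓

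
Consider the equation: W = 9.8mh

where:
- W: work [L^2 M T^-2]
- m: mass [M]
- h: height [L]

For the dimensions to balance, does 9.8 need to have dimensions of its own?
Yes

W has dimensions [L^2 M T^-2], while mh alone has dimensions [L M]. For the equation to balance, the factor 9.8 must carry dimensions [L T^-2] — it is a dimensional constant (a numerical value of a physical quantity with its units suppressed), not a pure number.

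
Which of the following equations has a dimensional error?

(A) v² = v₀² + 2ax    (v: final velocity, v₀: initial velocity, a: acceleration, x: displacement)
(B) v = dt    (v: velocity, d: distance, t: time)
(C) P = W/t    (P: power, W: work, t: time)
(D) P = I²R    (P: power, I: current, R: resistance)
(B) v = dt

The equation (B) v = dt is dimensionally incorrect.

LHS (v): [L T^-1]
RHS (dt): [L T] ✗

The dimensions do not match. The other three equations balance.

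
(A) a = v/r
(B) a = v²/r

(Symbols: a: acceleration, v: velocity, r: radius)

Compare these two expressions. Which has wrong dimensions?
(A)

(A) a = v/r: LHS [L T^-2], RHS [T^-1] ✗
(B) a = v²/r: LHS [L T^-2], RHS [L T^-2] ✓

Expression (A) a = v/r is dimensionally incorrect.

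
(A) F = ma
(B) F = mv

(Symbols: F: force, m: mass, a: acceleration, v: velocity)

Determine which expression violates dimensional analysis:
(B)

(A) F = ma: LHS [L M T^-2], RHS [L M T^-2] ✓
(B) F = mv: LHS [L M T^-2], RHS [L M T^-1] ✗

Expression (B) F = mv is dimensionally incorrect.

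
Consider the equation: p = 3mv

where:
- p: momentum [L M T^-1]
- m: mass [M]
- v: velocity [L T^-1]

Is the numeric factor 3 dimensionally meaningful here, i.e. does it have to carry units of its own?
No

p has dimensions [L M T^-1] and mv already has dimensions [L M T^-1], so the equation balances without 3 contributing any dimensions. 3 is a pure (dimensionless) number; changing or removing it would not affect dimensional consistency.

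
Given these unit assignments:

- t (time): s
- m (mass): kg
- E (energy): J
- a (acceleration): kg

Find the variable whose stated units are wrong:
a

The variable a (acceleration) should have units m/s², not kg.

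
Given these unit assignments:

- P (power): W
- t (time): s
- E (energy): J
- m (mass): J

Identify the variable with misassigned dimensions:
m

The variable m (mass) should have units kg, not J.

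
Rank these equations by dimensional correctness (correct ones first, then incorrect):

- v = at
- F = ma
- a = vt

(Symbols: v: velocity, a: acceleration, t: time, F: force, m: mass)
Dimensionally correct: v = at, F = ma
Dimensionally incorrect: a = vt
Ordered (correct first, then incorrect): v = at, F = ma, a = vt

- v = at: LHS [L T^-1], RHS [L T^-1] → correct ✓
- F = ma: LHS [L M T^-2], RHS [L M T^-2] → correct ✓
- a = vt: LHS [L T^-2], RHS [L] → incorrect ✗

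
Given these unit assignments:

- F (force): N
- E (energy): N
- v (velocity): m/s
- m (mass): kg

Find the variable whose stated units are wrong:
E

The variable E (energy) should have units J, not N.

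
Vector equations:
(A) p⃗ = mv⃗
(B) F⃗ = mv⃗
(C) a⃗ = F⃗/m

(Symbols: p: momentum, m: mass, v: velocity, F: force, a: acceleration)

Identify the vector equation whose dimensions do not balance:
(B) F⃗ = mv⃗

(A) p⃗ = mv⃗: LHS [L M T^-1], RHS [L M T^-1] ✓ — mass (scalar) times velocity (vector)
(B) F⃗ = mv⃗: LHS [L M T^-2], RHS [L M T^-1] ✗ — mass times velocity is momentum, not force; should be ma⃗
(C) a⃗ = F⃗/m: LHS [L T^-2], RHS [L T^-2] ✓ — force (vector) divided by mass (scalar)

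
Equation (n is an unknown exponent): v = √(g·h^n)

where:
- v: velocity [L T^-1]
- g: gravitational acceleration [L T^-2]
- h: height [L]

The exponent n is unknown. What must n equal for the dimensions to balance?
n = 1

v has dimensions [L T^-1]; h has dimensions [L].
With n = 1: √(g·h^1) has dimensions [L T^-1], matching the LHS ✓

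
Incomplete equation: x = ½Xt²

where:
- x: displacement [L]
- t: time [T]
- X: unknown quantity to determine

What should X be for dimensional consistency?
X = a (acceleration), dimensions [L T^-2]

x has dimensions [L]; the rest of the RHS (½ t²) has dimensions [T^2].
So X must have dimensions [L T^-2] — X = a (acceleration).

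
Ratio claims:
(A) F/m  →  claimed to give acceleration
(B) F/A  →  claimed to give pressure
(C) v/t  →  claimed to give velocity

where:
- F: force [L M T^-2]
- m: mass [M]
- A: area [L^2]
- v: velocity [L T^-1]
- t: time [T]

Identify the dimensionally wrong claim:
(C) v/t does not give velocity

(A) F/m: [L T^-2] = acceleration [L T^-2] ✓
(B) F/A: [L^-1 M T^-2] = pressure [L^-1 M T^-2] ✓
(C) v/t: [L T^-2] ≠ velocity [L T^-1] ✗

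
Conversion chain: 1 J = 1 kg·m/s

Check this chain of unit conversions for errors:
The chain is incorrect (it contains an error).

Incorrect: Joule is kg·m²/s², not kg·m/s (that is momentum)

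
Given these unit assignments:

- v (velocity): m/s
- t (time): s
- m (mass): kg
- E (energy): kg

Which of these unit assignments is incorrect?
E

The variable E (energy) should have units J, not kg.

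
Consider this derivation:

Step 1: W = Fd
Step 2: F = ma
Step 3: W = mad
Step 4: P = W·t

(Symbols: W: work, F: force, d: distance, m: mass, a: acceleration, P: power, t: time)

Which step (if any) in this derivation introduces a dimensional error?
Step 4

Step 1: W = Fd → LHS [L^2 M T^-2], RHS [L^2 M T^-2] ✓
Step 2: F = ma → LHS [L M T^-2], RHS [L M T^-2] ✓
Step 3: W = mad → LHS [L^2 M T^-2], RHS [L^2 M T^-2] ✓
Step 4: P = W·t → LHS [L^2 M T^-3], RHS [L^2 M T^-1] ✗

The first dimensional inconsistency appears in step 4: P = W·t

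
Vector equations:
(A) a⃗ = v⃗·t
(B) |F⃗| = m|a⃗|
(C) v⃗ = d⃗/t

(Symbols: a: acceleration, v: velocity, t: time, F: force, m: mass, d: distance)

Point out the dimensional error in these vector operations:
(A) a⃗ = v⃗·t

(A) a⃗ = v⃗·t: LHS [L T^-2], RHS [L] ✗ — acceleration is velocity per time; should be v⃗/t
(B) |F⃗| = m|a⃗|: LHS [L M T^-2], RHS [L M T^-2] ✓ — magnitudes of vectors are scalars
(C) v⃗ = d⃗/t: LHS [L T^-1], RHS [L T^-1] ✓ — displacement (vector) divided by time (scalar)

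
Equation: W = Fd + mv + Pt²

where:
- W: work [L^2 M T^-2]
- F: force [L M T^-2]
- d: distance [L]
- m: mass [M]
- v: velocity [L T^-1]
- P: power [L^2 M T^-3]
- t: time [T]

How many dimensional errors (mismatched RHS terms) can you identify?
2

LHS W: [L^2 M T^-2]
- Fd: [L^2 M T^-2] ✓
- mv: [L M T^-1] ✗
- Pt²: [L^2 M T^-1] ✗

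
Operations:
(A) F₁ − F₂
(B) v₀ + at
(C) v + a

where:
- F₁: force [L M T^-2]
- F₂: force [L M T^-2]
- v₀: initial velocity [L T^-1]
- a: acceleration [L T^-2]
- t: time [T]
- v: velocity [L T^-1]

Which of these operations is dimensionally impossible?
(C) v + a

(A) F₁ − F₂: F₁ [L M T^-2] and F₂ [L M T^-2] — same dimensions ✓
(B) v₀ + at: v₀ [L T^-1] and at [L T^-1] — same dimensions ✓
(C) v + a: v [L T^-1] and a [L T^-2] — different dimensions cannot be added/subtracted ✗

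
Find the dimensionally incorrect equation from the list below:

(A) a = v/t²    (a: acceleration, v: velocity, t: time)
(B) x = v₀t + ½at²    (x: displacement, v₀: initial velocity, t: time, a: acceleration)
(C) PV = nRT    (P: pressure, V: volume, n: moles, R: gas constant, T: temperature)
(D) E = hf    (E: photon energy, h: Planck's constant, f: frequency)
(A) a = v/t²

The equation (A) a = v/t² is dimensionally incorrect.

LHS (a): [L T^-2]
RHS (v/t²): [L T^-3] ✗

The dimensions do not match. The other three equations balance.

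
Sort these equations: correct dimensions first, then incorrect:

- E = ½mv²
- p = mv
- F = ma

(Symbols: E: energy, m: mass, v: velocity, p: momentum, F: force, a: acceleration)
Dimensionally correct: E = ½mv², p = mv, F = ma
Dimensionally incorrect: none
Ordered (correct first, then incorrect): E = ½mv², p = mv, F = ma

- E = ½mv²: LHS [L^2 M T^-2], RHS [L^2 M T^-2] → correct ✓
- p = mv: LHS [L M T^-1], RHS [L M T^-1] → correct ✓
- F = ma: LHS [L M T^-2], RHS [L M T^-2] → correct ✓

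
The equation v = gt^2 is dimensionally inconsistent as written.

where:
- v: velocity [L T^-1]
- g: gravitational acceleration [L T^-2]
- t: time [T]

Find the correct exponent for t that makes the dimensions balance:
The exponent of t should be 1: v = gt

The LHS v has dimensions [L T^-1]; t has dimensions [T].
As written, the RHS gt^2 (exponent 2 on t) has dimensions [L], which does not match.
With exponent 1, the RHS gt has dimensions [L T^-1], matching the LHS.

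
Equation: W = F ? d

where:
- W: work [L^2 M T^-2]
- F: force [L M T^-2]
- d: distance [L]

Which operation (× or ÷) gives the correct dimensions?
multiplication (×): W = F × d

W [L^2 M T^-2]; F [L M T^-2]; d [L].
F × d → [L^2 M T^-2] ✓
F ÷ d → [M T^-2] ✗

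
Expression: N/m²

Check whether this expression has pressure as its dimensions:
Yes

The expression N/m² has dimensions [L^-1 M T^-2], which is exactly pressure [L^-1 M T^-2].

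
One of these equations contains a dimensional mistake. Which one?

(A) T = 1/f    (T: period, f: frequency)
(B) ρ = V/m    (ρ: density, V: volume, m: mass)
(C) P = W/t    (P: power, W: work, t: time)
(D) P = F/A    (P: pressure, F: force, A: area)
(B) ρ = V/m

The equation (B) ρ = V/m is dimensionally incorrect.

LHS (ρ): [L^-3 M]
RHS (V/m): [L^3 M^-1] ✗

The dimensions do not match. The other three equations balance.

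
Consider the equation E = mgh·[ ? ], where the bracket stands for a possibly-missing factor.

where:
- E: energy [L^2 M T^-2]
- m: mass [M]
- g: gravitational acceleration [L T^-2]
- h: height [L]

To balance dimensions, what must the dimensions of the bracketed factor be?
Nothing is missing — the bracketed factor must be dimensionless.

E has dimensions [L^2 M T^-2] and mgh already has dimensions [L^2 M T^-2], so E = mgh is dimensionally complete.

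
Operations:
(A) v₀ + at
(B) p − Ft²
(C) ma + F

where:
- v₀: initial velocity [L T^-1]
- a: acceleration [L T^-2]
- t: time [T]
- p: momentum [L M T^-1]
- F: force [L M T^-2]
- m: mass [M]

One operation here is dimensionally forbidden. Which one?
(B) p − Ft²

(A) v₀ + at: v₀ [L T^-1] and at [L T^-1] — same dimensions ✓
(B) p − Ft²: p [L M T^-1] and Ft² [L M] — different dimensions cannot be added/subtracted ✗
(C) ma + F: ma [L M T^-2] and F [L M T^-2] — same dimensions ✓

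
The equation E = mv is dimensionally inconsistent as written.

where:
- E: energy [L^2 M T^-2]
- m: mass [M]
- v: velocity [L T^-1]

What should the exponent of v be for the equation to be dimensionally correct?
The exponent of v should be 2: E = mv^2

The LHS E has dimensions [L^2 M T^-2]; v has dimensions [L T^-1].
As written, the RHS mv (exponent 1 on v) has dimensions [L M T^-1], which does not match.
With exponent 2, the RHS mv^2 has dimensions [L^2 M T^-2], matching the LHS.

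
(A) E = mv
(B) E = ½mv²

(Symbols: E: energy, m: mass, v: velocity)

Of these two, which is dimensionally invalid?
(A)

(A) E = mv: LHS [L^2 M T^-2], RHS [L M T^-1] ✗
(B) E = ½mv²: LHS [L^2 M T^-2], RHS [L^2 M T^-2] ✓

Expression (A) E = mv is dimensionally incorrect.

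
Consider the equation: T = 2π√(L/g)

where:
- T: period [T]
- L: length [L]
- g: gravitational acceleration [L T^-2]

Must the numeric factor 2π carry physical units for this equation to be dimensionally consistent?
No

T has dimensions [T] and √(L/g) already has dimensions [T], so the equation balances without 2π contributing any dimensions. 2π is a pure (dimensionless) number; changing or removing it would not affect dimensional consistency.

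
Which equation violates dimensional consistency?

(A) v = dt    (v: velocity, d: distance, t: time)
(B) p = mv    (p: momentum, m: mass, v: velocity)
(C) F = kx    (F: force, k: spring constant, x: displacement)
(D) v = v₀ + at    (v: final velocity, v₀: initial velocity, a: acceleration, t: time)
(A) v = dt

The equation (A) v = dt is dimensionally incorrect.

LHS (v): [L T^-1]
RHS (dt): [L T] ✗

The dimensions do not match. The other three equations balance.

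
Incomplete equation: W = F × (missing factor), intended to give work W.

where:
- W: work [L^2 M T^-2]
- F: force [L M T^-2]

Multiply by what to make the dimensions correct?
d (distance), dimensions [L]

W has dimensions [L^2 M T^-2] and F has dimensions [L M T^-2].
The missing factor must have dimensions [L^2 M T^-2] / [L M T^-2] = [L], i.e. distance (d).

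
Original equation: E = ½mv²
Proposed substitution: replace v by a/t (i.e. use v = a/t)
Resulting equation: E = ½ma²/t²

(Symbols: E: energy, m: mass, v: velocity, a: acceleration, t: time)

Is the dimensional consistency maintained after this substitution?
No

[v] = [L T^-1] and [a/t] = [L T^-3]. These differ, so the substitution replaces a quantity by one of different dimensions and the result E = ½ma²/t² has LHS [L^2 M T^-2] vs RHS [L^2 M T^-6] — inconsistent.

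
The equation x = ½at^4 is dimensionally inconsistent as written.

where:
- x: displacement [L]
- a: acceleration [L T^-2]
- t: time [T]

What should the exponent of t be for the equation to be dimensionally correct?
The exponent of t should be 2: x = ½at^2

The LHS x has dimensions [L]; t has dimensions [T].
As written, the RHS ½at^4 (exponent 4 on t) has dimensions [L T^2], which does not match.
With exponent 2, the RHS ½at^2 has dimensions [L], matching the LHS.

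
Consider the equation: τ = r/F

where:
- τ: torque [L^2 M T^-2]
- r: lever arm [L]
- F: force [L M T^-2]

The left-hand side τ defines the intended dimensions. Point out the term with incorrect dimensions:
The right-hand side term r/F

τ has dimensions [L^2 M T^-2], but r/F has dimensions [M^-1 T^2], so the term r/F is dimensionally wrong for τ.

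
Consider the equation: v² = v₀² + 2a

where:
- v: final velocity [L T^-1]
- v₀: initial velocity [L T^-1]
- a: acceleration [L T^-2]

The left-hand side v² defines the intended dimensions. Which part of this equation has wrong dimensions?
The term 2a

Checking each RHS term against the LHS:
- v₀²: [L^2 T^-2] — matches v² [L^2 T^-2] ✓
- 2a: [L T^-2] — does NOT match v² [L^2 T^-2] ✗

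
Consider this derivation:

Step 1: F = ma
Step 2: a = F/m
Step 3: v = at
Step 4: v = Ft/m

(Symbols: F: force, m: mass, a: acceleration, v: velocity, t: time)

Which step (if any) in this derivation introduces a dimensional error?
No step introduces an error — all steps are dimensionally consistent.

Step 1: F = ma → LHS [L M T^-2], RHS [L M T^-2] ✓
Step 2: a = F/m → LHS [L T^-2], RHS [L T^-2] ✓
Step 3: v = at → LHS [L T^-1], RHS [L T^-1] ✓
Step 4: v = Ft/m → LHS [L T^-1], RHS [L T^-1] ✓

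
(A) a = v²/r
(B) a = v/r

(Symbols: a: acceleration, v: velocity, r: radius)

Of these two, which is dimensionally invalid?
(B)

(A) a = v²/r: LHS [L T^-2], RHS [L T^-2] ✓
(B) a = v/r: LHS [L T^-2], RHS [T^-1] ✗

Expression (B) a = v/r is dimensionally incorrect.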